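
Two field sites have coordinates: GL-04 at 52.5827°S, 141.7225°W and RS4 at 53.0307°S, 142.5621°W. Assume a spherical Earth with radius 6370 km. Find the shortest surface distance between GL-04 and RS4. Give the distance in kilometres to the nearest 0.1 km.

Δφ = -0.4480°,  Δλ = -0.8396°
a = sin²(Δφ/2) + cos φ₁ cos φ₂ sin²(Δλ/2) = 0.000035
c = 2·arcsin(√a) = 0.011815 rad = 0.6770°
d = R·c = 6370 × 0.011815 = 75.3 km

75.3 km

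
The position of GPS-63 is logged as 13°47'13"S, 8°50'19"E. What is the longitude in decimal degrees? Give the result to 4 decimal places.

8.8386°E

8° + 50′/60 + 19″/3600 = 8 + 0.83333 + 0.00528 = 8.8386°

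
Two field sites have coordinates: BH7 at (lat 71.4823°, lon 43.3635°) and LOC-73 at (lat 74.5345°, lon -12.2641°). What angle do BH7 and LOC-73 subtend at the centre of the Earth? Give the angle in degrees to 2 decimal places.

15.91°

Δφ = 3.0522°,  Δλ = -55.6276°
a = sin²(Δφ/2) + cos φ₁ cos φ₂ sin²(Δλ/2) = 0.019148
c = 2·arcsin(√a) = 0.277640 rad = 15.9076°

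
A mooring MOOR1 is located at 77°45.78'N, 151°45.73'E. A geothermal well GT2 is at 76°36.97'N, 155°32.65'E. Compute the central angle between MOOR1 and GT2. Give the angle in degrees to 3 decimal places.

1.420°

MOOR1: φ = +77.76300°, λ = +151.76217°
GT2: φ = +76.61617°, λ = +155.54417°
Δφ = -1.1468°,  Δλ = 3.7820°
a = sin²(Δφ/2) + cos φ₁ cos φ₂ sin²(Δλ/2) = 0.000154
c = 2·arcsin(√a) = 0.024786 rad = 1.4201°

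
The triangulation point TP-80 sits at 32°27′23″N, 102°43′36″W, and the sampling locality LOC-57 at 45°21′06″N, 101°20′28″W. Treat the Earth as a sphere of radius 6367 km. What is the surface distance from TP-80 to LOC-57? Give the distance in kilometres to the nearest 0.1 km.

TP-80: φ = +32.45639°, λ = -102.72667°
LOC-57: φ = +45.35167°, λ = -101.34111°
Δφ = 12.8953°,  Δλ = 1.3856°
a = sin²(Δφ/2) + cos φ₁ cos φ₂ sin²(Δλ/2) = 0.012697
c = 2·arcsin(√a) = 0.225841 rad = 12.9397°
d = R·c = 6367 × 0.225841 = 1437.9 km

1437.9 km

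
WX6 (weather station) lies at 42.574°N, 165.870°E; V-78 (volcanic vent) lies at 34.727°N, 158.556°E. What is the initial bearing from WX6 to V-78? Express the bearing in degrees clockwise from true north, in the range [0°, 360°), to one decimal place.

Δλ = -7.3140°
y = sin Δλ · cos φ₂ = -0.104631
x = cos φ₁ sin φ₂ − sin φ₁ cos φ₂ cos Δλ = -0.132004
θ = atan2(y, x) = -141.5986° → 218.4014° (mod 360°)

218.4°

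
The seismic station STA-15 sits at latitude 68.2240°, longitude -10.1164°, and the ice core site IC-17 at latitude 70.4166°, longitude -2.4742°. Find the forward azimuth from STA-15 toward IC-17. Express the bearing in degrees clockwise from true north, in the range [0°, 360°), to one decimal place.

Δλ = 7.6422°
y = sin Δλ · cos φ₂ = 0.044574
x = cos φ₁ sin φ₂ − sin φ₁ cos φ₂ cos Δλ = 0.041023
θ = atan2(y, x) = 47.3754° → 47.3754° (mod 360°)

47.4°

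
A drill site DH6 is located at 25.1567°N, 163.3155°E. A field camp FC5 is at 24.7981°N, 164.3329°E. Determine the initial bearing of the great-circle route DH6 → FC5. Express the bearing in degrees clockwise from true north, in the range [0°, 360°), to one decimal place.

111.0°

Δλ = 1.0174°
y = sin Δλ · cos φ₂ = 0.016119
x = cos φ₁ sin φ₂ − sin φ₁ cos φ₂ cos Δλ = -0.006198
θ = atan2(y, x) = 111.0324° → 111.0324° (mod 360°)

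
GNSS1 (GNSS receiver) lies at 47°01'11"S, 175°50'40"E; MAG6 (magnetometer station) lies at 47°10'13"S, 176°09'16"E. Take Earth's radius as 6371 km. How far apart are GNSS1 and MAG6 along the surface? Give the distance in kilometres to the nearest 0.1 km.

28.8 km

GNSS1: φ = -47.01972°, λ = +175.84444°
MAG6: φ = -47.17028°, λ = +176.15444°
Δφ = -0.1506°,  Δλ = 0.3100°
a = sin²(Δφ/2) + cos φ₁ cos φ₂ sin²(Δλ/2) = 0.000005
c = 2·arcsin(√a) = 0.004525 rad = 0.2592°
d = R·c = 6371 × 0.004525 = 28.8 km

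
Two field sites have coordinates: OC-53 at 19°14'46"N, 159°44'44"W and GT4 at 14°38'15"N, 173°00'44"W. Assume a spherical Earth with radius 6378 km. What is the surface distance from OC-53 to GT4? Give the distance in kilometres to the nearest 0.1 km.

OC-53: φ = +19.24611°, λ = -159.74556°
GT4: φ = +14.63750°, λ = -173.01222°
Δφ = -4.6086°,  Δλ = -13.2667°
a = sin²(Δφ/2) + cos φ₁ cos φ₂ sin²(Δλ/2) = 0.013806
c = 2·arcsin(√a) = 0.235539 rad = 13.4954°
d = R·c = 6378 × 0.235539 = 1502.3 km

1502.3 km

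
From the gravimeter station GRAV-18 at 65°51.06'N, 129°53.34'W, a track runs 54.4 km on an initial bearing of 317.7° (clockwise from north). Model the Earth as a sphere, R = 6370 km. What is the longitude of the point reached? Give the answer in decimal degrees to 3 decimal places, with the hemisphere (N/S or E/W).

GRAV-18: φ = +65.85100°, λ = -129.88900°
δ = d/R = 54.4/6370 = 0.008540 rad
φ₂ = arcsin(sin φ₁ cos δ + cos φ₁ sin δ cos θ)
   = arcsin(0.91248·0.99996 + 0.40911·0.00854·0.73963) = 66.21076°
λ₂ = λ₁ + atan2(sin θ sin δ cos φ₁, cos δ − sin φ₁ sin φ₂) = -130.70541°

130.705°W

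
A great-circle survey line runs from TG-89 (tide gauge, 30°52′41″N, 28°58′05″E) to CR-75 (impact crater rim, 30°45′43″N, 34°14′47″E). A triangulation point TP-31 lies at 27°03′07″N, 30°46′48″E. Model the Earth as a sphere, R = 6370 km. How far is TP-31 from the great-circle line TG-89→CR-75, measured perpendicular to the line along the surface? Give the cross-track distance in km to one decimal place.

TG-89: φ = +30.87806°, λ = +28.96806°
CR-75: φ = +30.76194°, λ = +34.24639°
TP-31: φ = +27.05194°, λ = +30.78000°
δ₁₃ = central angle TG-89→TP-31 = 0.072280 rad  (haversine)
θ₁₃ = bearing TG-89→TP-31 = 157.050°,  θ₁₂ = bearing TG-89→CR-75 = 90.113°
dₓₜ = R·arcsin(sin δ₁₃ · sin(θ₁₃ − θ₁₂)) = 6370·arcsin(0.07222·sin(66.936°)) = 423.562 km
|dₓₜ| = 423.562 km

423.6 km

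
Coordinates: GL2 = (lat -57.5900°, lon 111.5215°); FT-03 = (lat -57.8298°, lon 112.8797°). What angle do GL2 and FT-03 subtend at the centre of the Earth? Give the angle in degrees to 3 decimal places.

0.764°

Δφ = -0.2398°,  Δλ = 1.3582°
a = sin²(Δφ/2) + cos φ₁ cos φ₂ sin²(Δλ/2) = 0.000044
c = 2·arcsin(√a) = 0.013337 rad = 0.7641°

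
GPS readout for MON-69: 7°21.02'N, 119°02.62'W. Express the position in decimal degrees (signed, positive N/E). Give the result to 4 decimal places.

+7.3503°, -119.0437°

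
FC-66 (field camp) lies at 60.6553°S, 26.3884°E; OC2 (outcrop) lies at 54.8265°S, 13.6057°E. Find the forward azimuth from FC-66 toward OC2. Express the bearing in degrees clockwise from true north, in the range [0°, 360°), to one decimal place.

305.0°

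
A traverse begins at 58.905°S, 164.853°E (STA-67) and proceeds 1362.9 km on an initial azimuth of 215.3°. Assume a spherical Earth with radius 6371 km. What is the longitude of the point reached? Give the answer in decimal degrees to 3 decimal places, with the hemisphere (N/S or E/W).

145.855°E

δ = d/R = 1362.9/6371 = 0.213922 rad
φ₂ = arcsin(sin φ₁ cos δ + cos φ₁ sin δ cos θ)
   = arcsin(-0.85631·0.97721 + 0.51646·0.21229·-0.81614) = -67.86149°
λ₂ = λ₁ + atan2(sin θ sin δ cos φ₁, cos δ − sin φ₁ sin φ₂) = 145.85514°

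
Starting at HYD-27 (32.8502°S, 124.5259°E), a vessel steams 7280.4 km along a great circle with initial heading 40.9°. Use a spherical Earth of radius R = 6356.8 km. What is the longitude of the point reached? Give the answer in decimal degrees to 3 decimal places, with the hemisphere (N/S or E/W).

164.151°E

δ = d/R = 7280.4/6356.8 = 1.145293 rad
φ₂ = arcsin(sin φ₁ cos δ + cos φ₁ sin δ cos θ)
   = arcsin(-0.54244·0.41278 + 0.84009·0.91083·0.75585) = 20.76008°
λ₂ = λ₁ + atan2(sin θ sin δ cos φ₁, cos δ − sin φ₁ sin φ₂) = 164.15139°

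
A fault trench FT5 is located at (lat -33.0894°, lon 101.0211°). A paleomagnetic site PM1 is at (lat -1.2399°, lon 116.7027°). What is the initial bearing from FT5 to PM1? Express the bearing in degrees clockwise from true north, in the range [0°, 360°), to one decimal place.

28.0°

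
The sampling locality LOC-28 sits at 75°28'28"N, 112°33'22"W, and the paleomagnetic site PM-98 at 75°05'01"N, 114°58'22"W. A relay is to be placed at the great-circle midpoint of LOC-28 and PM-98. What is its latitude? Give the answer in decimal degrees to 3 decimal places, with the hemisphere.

75.282°N

LOC-28: φ = +75.47444°, λ = -112.55611°
PM-98: φ = +75.08361°, λ = -114.97278°
Bx = cos φ₂ cos Δλ = 0.257180,  By = cos φ₂ sin Δλ = -0.010854
φₘ = atan2(sin φ₁ + sin φ₂, √((cos φ₁ + Bx)² + By²)) = 75.28216°
λₘ = λ₁ + atan2(By, cos φ₁ + Bx) = -113.78013°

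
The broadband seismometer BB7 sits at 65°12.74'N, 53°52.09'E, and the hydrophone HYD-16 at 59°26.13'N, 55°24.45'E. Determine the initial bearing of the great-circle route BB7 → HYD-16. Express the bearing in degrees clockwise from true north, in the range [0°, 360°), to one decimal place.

172.3°

BB7: φ = +65.21233°, λ = +53.86817°
HYD-16: φ = +59.43550°, λ = +55.40750°
Δλ = 1.5393°
y = sin Δλ · cos φ₂ = 0.013660
x = cos φ₁ sin φ₂ − sin φ₁ cos φ₂ cos Δλ = -0.100487
θ = atan2(y, x) = 172.2587° → 172.2587° (mod 360°)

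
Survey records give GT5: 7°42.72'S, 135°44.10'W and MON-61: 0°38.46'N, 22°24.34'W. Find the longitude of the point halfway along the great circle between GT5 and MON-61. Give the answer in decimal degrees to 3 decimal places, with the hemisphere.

78.677°W

GT5: φ = -7.71200°, λ = -135.73500°
MON-61: φ = +0.64100°, λ = -22.40567°
Bx = cos φ₂ cos Δλ = -0.395991,  By = cos φ₂ sin Δλ = 0.918186
φₘ = atan2(sin φ₁ + sin φ₂, √((cos φ₁ + Bx)² + By²)) = -6.41467°
λₘ = λ₁ + atan2(By, cos φ₁ + Bx) = -78.67734°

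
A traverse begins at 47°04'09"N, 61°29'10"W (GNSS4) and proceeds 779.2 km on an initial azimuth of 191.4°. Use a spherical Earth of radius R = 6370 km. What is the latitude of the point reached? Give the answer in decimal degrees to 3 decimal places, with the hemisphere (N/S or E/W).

GNSS4: φ = +47.06917°, λ = -61.48611°
δ = d/R = 779.2/6370 = 0.122323 rad
φ₂ = arcsin(sin φ₁ cos δ + cos φ₁ sin δ cos θ)
   = arcsin(0.73218·0.99253 + 0.68111·0.12202·-0.98027) = 40.18341°
λ₂ = λ₁ + atan2(sin θ sin δ cos φ₁, cos δ − sin φ₁ sin φ₂) = -63.29516°

40.183°N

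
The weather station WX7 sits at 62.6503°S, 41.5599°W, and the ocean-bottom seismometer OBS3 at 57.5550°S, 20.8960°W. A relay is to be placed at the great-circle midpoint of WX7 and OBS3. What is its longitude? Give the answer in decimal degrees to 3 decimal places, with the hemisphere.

Bx = cos φ₂ cos Δλ = 0.501976,  By = cos φ₂ sin Δλ = 0.189319
φₘ = atan2(sin φ₁ + sin φ₂, √((cos φ₁ + Bx)² + By²)) = -60.50328°
λₘ = λ₁ + atan2(By, cos φ₁ + Bx) = -30.41967°

30.420°W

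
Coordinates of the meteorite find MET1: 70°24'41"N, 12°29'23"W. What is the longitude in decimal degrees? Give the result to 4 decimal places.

12.4897°W

12° + 29′/60 + 23″/3600 = 12 + 0.48333 + 0.00639 = 12.4897°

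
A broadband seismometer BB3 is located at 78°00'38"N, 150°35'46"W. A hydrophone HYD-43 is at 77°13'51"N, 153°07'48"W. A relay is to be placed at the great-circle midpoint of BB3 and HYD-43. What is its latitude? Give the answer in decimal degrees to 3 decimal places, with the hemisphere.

77.624°N

BB3: φ = +78.01056°, λ = -150.59611°
HYD-43: φ = +77.23083°, λ = -153.13000°
Bx = cos φ₂ cos Δλ = 0.220808,  By = cos φ₂ sin Δλ = -0.009772
φₘ = atan2(sin φ₁ + sin φ₂, √((cos φ₁ + Bx)² + By²)) = 77.62362°
λₘ = λ₁ + atan2(By, cos φ₁ + Bx) = -151.90234°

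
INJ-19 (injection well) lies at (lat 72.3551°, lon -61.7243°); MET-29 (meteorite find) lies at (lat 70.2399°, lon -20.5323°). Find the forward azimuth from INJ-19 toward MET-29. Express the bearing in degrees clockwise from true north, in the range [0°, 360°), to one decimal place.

79.1°

Δλ = 41.1920°
y = sin Δλ · cos φ₂ = 0.222656
x = cos φ₁ sin φ₂ − sin φ₁ cos φ₂ cos Δλ = 0.042828
θ = atan2(y, x) = 79.1122° → 79.1122° (mod 360°)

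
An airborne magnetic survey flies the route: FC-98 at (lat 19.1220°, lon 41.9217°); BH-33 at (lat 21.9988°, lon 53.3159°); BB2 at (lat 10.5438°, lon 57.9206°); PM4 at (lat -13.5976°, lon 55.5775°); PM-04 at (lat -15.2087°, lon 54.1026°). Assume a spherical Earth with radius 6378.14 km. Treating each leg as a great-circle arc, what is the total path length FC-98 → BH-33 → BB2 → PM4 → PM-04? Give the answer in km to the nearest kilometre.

FC-98→BH-33: c = 0.192786 rad, d = 1229.62 km
BH-33→BB2: c = 0.214237 rad, d = 1366.44 km
BB2→PM4: c = 0.423296 rad, d = 2699.84 km
PM4→PM-04: c = 0.037580 rad, d = 239.69 km
Total = 1229.62 + 1366.44 + 2699.84 + 239.69 = 5535.59 km

5536 km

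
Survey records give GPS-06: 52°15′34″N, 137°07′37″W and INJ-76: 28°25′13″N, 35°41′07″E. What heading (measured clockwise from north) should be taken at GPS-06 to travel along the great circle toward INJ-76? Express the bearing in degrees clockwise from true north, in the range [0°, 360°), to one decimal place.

GPS-06: φ = +52.25944°, λ = -137.12694°
INJ-76: φ = +28.42028°, λ = +35.68528°
Δλ = 172.8122°
y = sin Δλ · cos φ₂ = 0.110042
x = cos φ₁ sin φ₂ − sin φ₁ cos φ₂ cos Δλ = 0.981333
θ = atan2(y, x) = 6.3981° → 6.3981° (mod 360°)

6.4°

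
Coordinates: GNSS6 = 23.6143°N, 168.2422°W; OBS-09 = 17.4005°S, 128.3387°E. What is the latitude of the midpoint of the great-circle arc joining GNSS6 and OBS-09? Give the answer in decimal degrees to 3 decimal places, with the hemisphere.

Bx = cos φ₂ cos Δλ = 0.426984,  By = cos φ₂ sin Δλ = -0.853378
φₘ = atan2(sin φ₁ + sin φ₂, √((cos φ₁ + Bx)² + By²)) = 3.65042°
λₘ = λ₁ + atan2(By, cos φ₁ + Bx) = 159.32960°

3.650°N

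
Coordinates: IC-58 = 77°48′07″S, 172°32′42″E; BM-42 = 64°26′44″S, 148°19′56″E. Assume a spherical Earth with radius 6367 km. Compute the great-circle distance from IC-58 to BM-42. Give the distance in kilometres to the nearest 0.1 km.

1691.1 km

IC-58: φ = -77.80194°, λ = +172.54500°
BM-42: φ = -64.44556°, λ = +148.33222°
Δφ = 13.3564°,  Δλ = -24.2128°
a = sin²(Δφ/2) + cos φ₁ cos φ₂ sin²(Δλ/2) = 0.017533
c = 2·arcsin(√a) = 0.265605 rad = 15.2180°
d = R·c = 6367 × 0.265605 = 1691.1 km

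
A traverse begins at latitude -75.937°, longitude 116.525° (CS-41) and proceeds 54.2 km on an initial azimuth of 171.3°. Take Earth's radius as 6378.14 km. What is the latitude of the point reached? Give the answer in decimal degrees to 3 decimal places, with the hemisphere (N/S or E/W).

76.418°S

δ = d/R = 54.2/6378.14 = 0.008498 rad
φ₂ = arcsin(sin φ₁ cos δ + cos φ₁ sin δ cos θ)
   = arcsin(-0.97003·0.99996 + 0.24299·0.00850·-0.98849) = -76.41809°
λ₂ = λ₁ + atan2(sin θ sin δ cos φ₁, cos δ − sin φ₁ sin φ₂) = 116.83861°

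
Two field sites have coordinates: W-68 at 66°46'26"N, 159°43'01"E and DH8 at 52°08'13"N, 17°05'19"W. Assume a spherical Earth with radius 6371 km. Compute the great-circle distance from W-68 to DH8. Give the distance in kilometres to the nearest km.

6790 km

W-68: φ = +66.77389°, λ = +159.71694°
DH8: φ = +52.13694°, λ = -17.08861°
Δφ = -14.6369°,  Δλ = -176.8056°
a = sin²(Δφ/2) + cos φ₁ cos φ₂ sin²(Δλ/2) = 0.258088
c = 2·arcsin(√a) = 1.065777 rad = 61.0645°
d = R·c = 6371 × 1.065777 = 6790.1 km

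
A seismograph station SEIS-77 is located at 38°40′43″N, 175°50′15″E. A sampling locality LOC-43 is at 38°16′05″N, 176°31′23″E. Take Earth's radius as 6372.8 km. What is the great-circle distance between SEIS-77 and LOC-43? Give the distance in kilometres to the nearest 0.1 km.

75.2 km

SEIS-77: φ = +38.67861°, λ = +175.83750°
LOC-43: φ = +38.26806°, λ = +176.52306°
Δφ = -0.4106°,  Δλ = 0.6856°
a = sin²(Δφ/2) + cos φ₁ cos φ₂ sin²(Δλ/2) = 0.000035
c = 2·arcsin(√a) = 0.011794 rad = 0.6757°
d = R·c = 6372.8 × 0.011794 = 75.2 km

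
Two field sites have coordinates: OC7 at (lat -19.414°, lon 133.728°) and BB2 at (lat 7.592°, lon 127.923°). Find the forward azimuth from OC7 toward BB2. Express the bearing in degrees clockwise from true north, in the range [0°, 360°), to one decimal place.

347.5°

Δλ = -5.8050°
y = sin Δλ · cos φ₂ = -0.100256
x = cos φ₁ sin φ₂ − sin φ₁ cos φ₂ cos Δλ = 0.452394
θ = atan2(y, x) = -12.4955° → 347.5045° (mod 360°)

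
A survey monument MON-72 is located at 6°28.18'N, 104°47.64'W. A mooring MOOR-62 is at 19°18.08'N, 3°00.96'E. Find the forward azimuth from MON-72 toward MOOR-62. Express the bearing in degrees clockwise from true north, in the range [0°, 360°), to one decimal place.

68.1°

MON-72: φ = +6.46967°, λ = -104.79400°
MOOR-62: φ = +19.30133°, λ = +3.01600°
Δλ = 107.8100°
y = sin Δλ · cos φ₂ = 0.898563
x = cos φ₁ sin φ₂ − sin φ₁ cos φ₂ cos Δλ = 0.360958
θ = atan2(y, x) = 68.1144° → 68.1144° (mod 360°)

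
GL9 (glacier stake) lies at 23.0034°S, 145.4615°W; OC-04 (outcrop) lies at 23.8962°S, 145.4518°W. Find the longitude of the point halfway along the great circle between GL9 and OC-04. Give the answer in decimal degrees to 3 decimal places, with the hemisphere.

Bx = cos φ₂ cos Δλ = 0.914281,  By = cos φ₂ sin Δλ = 0.000155
φₘ = atan2(sin φ₁ + sin φ₂, √((cos φ₁ + Bx)² + By²)) = -23.44980°
λₘ = λ₁ + atan2(By, cos φ₁ + Bx) = -145.45667°

145.457°W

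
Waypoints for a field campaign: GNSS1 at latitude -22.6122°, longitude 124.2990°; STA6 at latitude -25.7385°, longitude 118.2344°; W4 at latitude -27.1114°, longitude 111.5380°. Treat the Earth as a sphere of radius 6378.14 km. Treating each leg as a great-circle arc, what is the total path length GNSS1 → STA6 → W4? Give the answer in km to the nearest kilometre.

1392 km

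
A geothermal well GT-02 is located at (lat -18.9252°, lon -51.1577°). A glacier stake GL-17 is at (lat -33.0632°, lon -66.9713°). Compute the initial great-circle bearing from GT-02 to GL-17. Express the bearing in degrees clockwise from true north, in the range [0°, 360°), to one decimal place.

Δλ = -15.8136°
y = sin Δλ · cos φ₂ = -0.228381
x = cos φ₁ sin φ₂ − sin φ₁ cos φ₂ cos Δλ = -0.254545
θ = atan2(y, x) = -138.1012° → 221.8988° (mod 360°)

221.9°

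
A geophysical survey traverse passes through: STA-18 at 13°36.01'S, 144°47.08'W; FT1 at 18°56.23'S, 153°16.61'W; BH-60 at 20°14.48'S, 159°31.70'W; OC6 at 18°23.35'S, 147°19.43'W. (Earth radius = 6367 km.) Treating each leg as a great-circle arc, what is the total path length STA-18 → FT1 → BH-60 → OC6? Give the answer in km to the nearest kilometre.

STA-18: φ = -13.60017°, λ = -144.78467°
FT1: φ = -18.93717°, λ = -153.27683°
BH-60: φ = -20.24133°, λ = -159.52833°
OC6: φ = -18.38917°, λ = -147.32383°
STA-18→FT1: c = 0.169998 rad, d = 1082.38 km
FT1→BH-60: c = 0.105275 rad, d = 670.29 km
BH-60→OC6: c = 0.203549 rad, d = 1295.99 km
Total = 1082.38 + 670.29 + 1295.99 = 3048.66 km

3049 km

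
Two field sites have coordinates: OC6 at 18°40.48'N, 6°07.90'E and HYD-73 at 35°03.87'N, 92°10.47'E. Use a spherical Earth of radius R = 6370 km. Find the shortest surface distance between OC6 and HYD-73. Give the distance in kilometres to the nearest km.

OC6: φ = +18.67467°, λ = +6.13167°
HYD-73: φ = +35.06450°, λ = +92.17450°
Δφ = 16.3898°,  Δλ = 86.0428°
a = sin²(Δφ/2) + cos φ₁ cos φ₂ sin²(Δλ/2) = 0.381269
c = 2·arcsin(√a) = 1.331043 rad = 76.2632°
d = R·c = 6370 × 1.331043 = 8478.7 km

8479 km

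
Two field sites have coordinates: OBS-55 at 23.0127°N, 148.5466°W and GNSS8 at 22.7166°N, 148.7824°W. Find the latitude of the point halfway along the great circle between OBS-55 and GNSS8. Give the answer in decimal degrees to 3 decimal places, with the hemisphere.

Bx = cos φ₂ cos Δλ = 0.922418,  By = cos φ₂ sin Δλ = -0.003796
φₘ = atan2(sin φ₁ + sin φ₂, √((cos φ₁ + Bx)² + By²)) = 22.86469°
λₘ = λ₁ + atan2(By, cos φ₁ + Bx) = -148.66463°

22.865°N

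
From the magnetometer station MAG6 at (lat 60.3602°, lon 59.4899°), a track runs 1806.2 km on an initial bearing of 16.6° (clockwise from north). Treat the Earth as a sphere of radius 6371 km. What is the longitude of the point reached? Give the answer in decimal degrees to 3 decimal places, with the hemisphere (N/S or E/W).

77.777°E

δ = d/R = 1806.2/6371 = 0.283503 rad
φ₂ = arcsin(sin φ₁ cos δ + cos φ₁ sin δ cos θ)
   = arcsin(0.86915·0.96008 + 0.49455·0.27972·0.95832) = 75.24542°
λ₂ = λ₁ + atan2(sin θ sin δ cos φ₁, cos δ − sin φ₁ sin φ₂) = 77.77702°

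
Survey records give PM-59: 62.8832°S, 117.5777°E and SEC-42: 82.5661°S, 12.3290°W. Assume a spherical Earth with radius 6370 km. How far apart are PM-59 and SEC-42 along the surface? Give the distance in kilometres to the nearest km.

Δφ = -19.6829°,  Δλ = -129.9067°
a = sin²(Δφ/2) + cos φ₁ cos φ₂ sin²(Δλ/2) = 0.077618
c = 2·arcsin(√a) = 0.564672 rad = 32.3533°
d = R·c = 6370 × 0.564672 = 3597.0 km

3597 km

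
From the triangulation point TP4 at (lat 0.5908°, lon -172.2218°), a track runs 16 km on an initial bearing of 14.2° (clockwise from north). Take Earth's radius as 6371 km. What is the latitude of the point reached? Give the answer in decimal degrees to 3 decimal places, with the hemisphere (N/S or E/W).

0.730°N

δ = d/R = 16/6371 = 0.002511 rad
φ₂ = arcsin(sin φ₁ cos δ + cos φ₁ sin δ cos θ)
   = arcsin(0.01031·1.00000 + 0.99995·0.00251·0.96945) = 0.73029°
λ₂ = λ₁ + atan2(sin θ sin δ cos φ₁, cos δ − sin φ₁ sin φ₂) = -172.18650°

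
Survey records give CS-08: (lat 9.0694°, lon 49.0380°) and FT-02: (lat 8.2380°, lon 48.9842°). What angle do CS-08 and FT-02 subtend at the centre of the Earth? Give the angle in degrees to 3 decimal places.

0.833°

Δφ = -0.8314°,  Δλ = -0.0538°
a = sin²(Δφ/2) + cos φ₁ cos φ₂ sin²(Δλ/2) = 0.000053
c = 2·arcsin(√a) = 0.014540 rad = 0.8331°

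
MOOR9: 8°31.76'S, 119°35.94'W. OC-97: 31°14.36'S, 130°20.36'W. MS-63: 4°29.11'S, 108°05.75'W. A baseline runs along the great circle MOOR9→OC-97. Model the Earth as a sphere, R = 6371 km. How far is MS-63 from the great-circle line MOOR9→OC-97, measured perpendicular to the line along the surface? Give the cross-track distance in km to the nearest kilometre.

MOOR9: φ = -8.52933°, λ = -119.59900°
OC-97: φ = -31.23933°, λ = -130.33933°
MS-63: φ = -4.48517°, λ = -108.09583°
δ₁₃ = central angle MOOR9→MS-63 = 0.211550 rad  (haversine)
θ₁₃ = bearing MOOR9→MS-63 = 71.232°,  θ₁₂ = bearing MOOR9→OC-97 = 202.311°
dₓₜ = R·arcsin(sin δ₁₃ · sin(θ₁₃ − θ₁₂)) = 6371·arcsin(0.20998·sin(-131.079°)) = -1012.666 km
|dₓₜ| = 1012.666 km

1013 km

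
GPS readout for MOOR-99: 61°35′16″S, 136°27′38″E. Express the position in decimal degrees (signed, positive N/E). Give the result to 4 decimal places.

lat: 61.5878° S → -61.5878°
lon: 136.4606° E → +136.4606°

-61.5878°, +136.4606°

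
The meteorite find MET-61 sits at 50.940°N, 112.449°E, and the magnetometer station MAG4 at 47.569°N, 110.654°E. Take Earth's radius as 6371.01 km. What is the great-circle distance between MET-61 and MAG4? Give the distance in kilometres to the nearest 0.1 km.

Δφ = -3.3710°,  Δλ = -1.7950°
a = sin²(Δφ/2) + cos φ₁ cos φ₂ sin²(Δλ/2) = 0.000969
c = 2·arcsin(√a) = 0.062282 rad = 3.5685°
d = R·c = 6371.01 × 0.062282 = 396.8 km

396.8 km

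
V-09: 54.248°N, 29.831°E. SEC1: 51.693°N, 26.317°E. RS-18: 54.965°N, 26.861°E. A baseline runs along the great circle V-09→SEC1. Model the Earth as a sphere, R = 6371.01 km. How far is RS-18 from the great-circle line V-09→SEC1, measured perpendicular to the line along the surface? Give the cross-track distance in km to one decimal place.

δ₁₃ = central angle V-09→RS-18 = 0.032523 rad  (haversine)
θ₁₃ = bearing V-09→RS-18 = 293.833°,  θ₁₂ = bearing V-09→SEC1 = 221.048°
dₓₜ = R·arcsin(sin δ₁₃ · sin(θ₁₃ − θ₁₂)) = 6371.01·arcsin(0.03252·sin(72.785°)) = 197.920 km
|dₓₜ| = 197.920 km

197.9 km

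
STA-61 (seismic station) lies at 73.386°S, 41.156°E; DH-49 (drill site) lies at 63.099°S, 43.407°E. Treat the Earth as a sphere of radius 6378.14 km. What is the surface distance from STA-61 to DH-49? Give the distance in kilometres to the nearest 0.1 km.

1148.7 km

Δφ = 10.2870°,  Δλ = 2.2510°
a = sin²(Δφ/2) + cos φ₁ cos φ₂ sin²(Δλ/2) = 0.008087
c = 2·arcsin(√a) = 0.180100 rad = 10.3190°
d = R·c = 6378.14 × 0.180100 = 1148.7 km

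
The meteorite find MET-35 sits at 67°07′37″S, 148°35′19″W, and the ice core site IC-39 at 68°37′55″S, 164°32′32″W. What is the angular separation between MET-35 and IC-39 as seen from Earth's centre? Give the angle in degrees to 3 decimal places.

MET-35: φ = -67.12694°, λ = -148.58861°
IC-39: φ = -68.63194°, λ = -164.54222°
Δφ = -1.5050°,  Δλ = -15.9536°
a = sin²(Δφ/2) + cos φ₁ cos φ₂ sin²(Δλ/2) = 0.002900
c = 2·arcsin(√a) = 0.107752 rad = 6.1737°

6.174°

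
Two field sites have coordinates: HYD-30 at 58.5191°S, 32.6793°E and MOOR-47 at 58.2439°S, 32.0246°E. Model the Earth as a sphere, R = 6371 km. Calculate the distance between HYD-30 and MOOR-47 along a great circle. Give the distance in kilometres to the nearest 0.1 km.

48.9 km

Δφ = 0.2752°,  Δλ = -0.6547°
a = sin²(Δφ/2) + cos φ₁ cos φ₂ sin²(Δλ/2) = 0.000015
c = 2·arcsin(√a) = 0.007678 rad = 0.4399°
d = R·c = 6371 × 0.007678 = 48.9 km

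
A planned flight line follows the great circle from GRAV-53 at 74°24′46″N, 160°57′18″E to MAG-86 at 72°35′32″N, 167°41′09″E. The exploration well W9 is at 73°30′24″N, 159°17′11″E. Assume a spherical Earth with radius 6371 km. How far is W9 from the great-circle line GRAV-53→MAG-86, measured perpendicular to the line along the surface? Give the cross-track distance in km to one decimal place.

110.3 km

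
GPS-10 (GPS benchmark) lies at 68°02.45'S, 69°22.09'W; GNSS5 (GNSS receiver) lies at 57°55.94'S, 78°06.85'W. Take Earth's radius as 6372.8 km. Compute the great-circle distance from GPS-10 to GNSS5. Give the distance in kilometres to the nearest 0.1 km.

1205.3 km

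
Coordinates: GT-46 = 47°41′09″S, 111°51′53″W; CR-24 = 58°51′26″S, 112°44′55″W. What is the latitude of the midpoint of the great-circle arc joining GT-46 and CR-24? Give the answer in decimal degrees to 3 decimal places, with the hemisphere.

GT-46: φ = -47.68583°, λ = -111.86472°
CR-24: φ = -58.85722°, λ = -112.74861°
Bx = cos φ₂ cos Δλ = 0.517111,  By = cos φ₂ sin Δλ = -0.007978
φₘ = atan2(sin φ₁ + sin φ₂, √((cos φ₁ + Bx)² + By²)) = -53.27233°
λₘ = λ₁ + atan2(By, cos φ₁ + Bx) = -112.24874°

53.272°S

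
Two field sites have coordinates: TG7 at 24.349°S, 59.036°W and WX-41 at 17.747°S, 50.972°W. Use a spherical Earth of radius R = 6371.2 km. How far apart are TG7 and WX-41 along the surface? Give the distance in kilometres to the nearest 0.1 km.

1112.7 km

Δφ = 6.6020°,  Δλ = 8.0640°
a = sin²(Δφ/2) + cos φ₁ cos φ₂ sin²(Δλ/2) = 0.007606
c = 2·arcsin(√a) = 0.174641 rad = 10.0062°
d = R·c = 6371.2 × 0.174641 = 1112.7 km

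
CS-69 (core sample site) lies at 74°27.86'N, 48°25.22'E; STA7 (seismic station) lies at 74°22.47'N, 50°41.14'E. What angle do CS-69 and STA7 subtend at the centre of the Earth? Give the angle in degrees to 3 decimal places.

0.615°

CS-69: φ = +74.46433°, λ = +48.42033°
STA7: φ = +74.37450°, λ = +50.68567°
Δφ = -0.0898°,  Δλ = 2.2653°
a = sin²(Δφ/2) + cos φ₁ cos φ₂ sin²(Δλ/2) = 0.000029
c = 2·arcsin(√a) = 0.010734 rad = 0.6150°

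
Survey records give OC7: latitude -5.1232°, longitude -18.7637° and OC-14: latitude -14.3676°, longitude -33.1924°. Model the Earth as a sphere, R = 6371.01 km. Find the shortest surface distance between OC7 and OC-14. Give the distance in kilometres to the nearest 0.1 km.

1884.3 km

Δφ = -9.2444°,  Δλ = -14.4287°
a = sin²(Δφ/2) + cos φ₁ cos φ₂ sin²(Δλ/2) = 0.021710
c = 2·arcsin(√a) = 0.295766 rad = 16.9462°
d = R·c = 6371.01 × 0.295766 = 1884.3 km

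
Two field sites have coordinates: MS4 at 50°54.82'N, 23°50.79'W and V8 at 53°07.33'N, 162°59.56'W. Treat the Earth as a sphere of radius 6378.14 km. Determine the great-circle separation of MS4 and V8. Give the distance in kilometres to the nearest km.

7842 km

MS4: φ = +50.91367°, λ = -23.84650°
V8: φ = +53.12217°, λ = -162.99267°
Δφ = 2.2085°,  Δλ = -139.1462°
a = sin²(Δφ/2) + cos φ₁ cos φ₂ sin²(Δλ/2) = 0.332647
c = 2·arcsin(√a) = 1.229504 rad = 70.4454°
d = R·c = 6378.14 × 1.229504 = 7841.9 km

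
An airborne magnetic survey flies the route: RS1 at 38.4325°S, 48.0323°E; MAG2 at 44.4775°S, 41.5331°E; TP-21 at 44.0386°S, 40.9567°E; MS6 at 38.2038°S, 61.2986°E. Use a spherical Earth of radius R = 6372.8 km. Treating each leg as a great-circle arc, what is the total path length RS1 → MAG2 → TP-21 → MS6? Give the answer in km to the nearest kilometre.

2748 km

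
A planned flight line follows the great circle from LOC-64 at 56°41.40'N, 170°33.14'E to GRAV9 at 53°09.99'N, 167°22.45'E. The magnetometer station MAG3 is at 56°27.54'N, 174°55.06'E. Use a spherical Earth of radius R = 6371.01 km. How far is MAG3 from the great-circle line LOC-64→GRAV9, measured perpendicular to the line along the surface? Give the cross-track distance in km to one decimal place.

243.3 km

LOC-64: φ = +56.69000°, λ = +170.55233°
GRAV9: φ = +53.16650°, λ = +167.37417°
MAG3: φ = +56.45900°, λ = +174.91767°
δ₁₃ = central angle LOC-64→MAG3 = 0.042155 rad  (haversine)
θ₁₃ = bearing LOC-64→MAG3 = 93.663°,  θ₁₂ = bearing LOC-64→GRAV9 = 208.708°
dₓₜ = R·arcsin(sin δ₁₃ · sin(θ₁₃ − θ₁₂)) = 6371.01·arcsin(0.04214·sin(-115.045°)) = -243.304 km
|dₓₜ| = 243.304 km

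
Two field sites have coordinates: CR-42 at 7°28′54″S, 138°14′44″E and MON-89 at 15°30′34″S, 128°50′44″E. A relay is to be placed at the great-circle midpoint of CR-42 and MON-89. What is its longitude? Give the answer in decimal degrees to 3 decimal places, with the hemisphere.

133.613°E

CR-42: φ = -7.48167°, λ = +138.24556°
MON-89: φ = -15.50944°, λ = +128.84556°
Bx = cos φ₂ cos Δλ = 0.950648,  By = cos φ₂ sin Δλ = -0.157379
φₘ = atan2(sin φ₁ + sin φ₂, √((cos φ₁ + Bx)² + By²)) = -11.53330°
λₘ = λ₁ + atan2(By, cos φ₁ + Bx) = 133.61278°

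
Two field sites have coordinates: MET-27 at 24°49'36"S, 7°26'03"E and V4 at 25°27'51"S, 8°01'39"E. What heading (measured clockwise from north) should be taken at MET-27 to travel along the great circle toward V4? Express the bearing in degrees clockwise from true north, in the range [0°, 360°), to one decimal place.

MET-27: φ = -24.82667°, λ = +7.43417°
V4: φ = -25.46417°, λ = +8.02750°
Δλ = 0.5933°
y = sin Δλ · cos φ₂ = 0.009349
x = cos φ₁ sin φ₂ − sin φ₁ cos φ₂ cos Δλ = -0.011147
θ = atan2(y, x) = 140.0110° → 140.0110° (mod 360°)

140.0°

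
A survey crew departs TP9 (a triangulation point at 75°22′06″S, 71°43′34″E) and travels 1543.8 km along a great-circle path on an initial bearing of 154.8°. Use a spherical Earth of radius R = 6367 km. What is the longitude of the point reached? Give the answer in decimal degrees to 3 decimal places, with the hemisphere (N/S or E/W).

142.821°E

TP9: φ = -75.36833°, λ = +71.72611°
δ = d/R = 1543.8/6367 = 0.242469 rad
φ₂ = arcsin(sin φ₁ cos δ + cos φ₁ sin δ cos θ)
   = arcsin(-0.96757·0.97075 + 0.25260·0.24010·-0.90483) = -83.79658°
λ₂ = λ₁ + atan2(sin θ sin δ cos φ₁, cos δ − sin φ₁ sin φ₂) = 142.82092°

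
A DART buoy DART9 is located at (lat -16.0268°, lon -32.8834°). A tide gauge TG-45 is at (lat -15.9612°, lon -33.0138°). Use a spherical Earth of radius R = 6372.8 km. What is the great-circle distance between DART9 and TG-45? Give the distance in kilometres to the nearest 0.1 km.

Δφ = 0.0656°,  Δλ = -0.1304°
a = sin²(Δφ/2) + cos φ₁ cos φ₂ sin²(Δλ/2) = 0.000002
c = 2·arcsin(√a) = 0.002469 rad = 0.1415°
d = R·c = 6372.8 × 0.002469 = 15.7 km

15.7 km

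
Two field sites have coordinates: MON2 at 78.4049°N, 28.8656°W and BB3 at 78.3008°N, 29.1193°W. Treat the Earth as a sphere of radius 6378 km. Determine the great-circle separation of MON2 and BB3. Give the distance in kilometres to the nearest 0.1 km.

12.9 km

Δφ = -0.1041°,  Δλ = -0.2537°
a = sin²(Δφ/2) + cos φ₁ cos φ₂ sin²(Δλ/2) = 0.000001
c = 2·arcsin(√a) = 0.002025 rad = 0.1160°
d = R·c = 6378 × 0.002025 = 12.9 km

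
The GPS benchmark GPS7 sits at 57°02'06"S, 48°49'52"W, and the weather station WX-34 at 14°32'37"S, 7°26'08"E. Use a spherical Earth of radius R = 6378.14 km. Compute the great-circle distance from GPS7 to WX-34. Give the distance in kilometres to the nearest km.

6656 km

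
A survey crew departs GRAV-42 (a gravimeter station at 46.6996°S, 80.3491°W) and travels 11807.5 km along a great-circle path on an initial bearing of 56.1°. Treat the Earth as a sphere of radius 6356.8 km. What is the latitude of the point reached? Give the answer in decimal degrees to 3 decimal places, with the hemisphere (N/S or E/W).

δ = d/R = 11807.5/6356.8 = 1.857460 rad
φ₂ = arcsin(sin φ₁ cos δ + cos φ₁ sin δ cos θ)
   = arcsin(-0.72777·-0.28275 + 0.68582·0.95919·0.55775) = 34.93761°
λ₂ = λ₁ + atan2(sin θ sin δ cos φ₁, cos δ − sin φ₁ sin φ₂) = -4.14061°

34.938°N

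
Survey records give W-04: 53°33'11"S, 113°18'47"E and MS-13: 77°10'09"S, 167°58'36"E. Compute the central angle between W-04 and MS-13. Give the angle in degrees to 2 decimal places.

30.61°

W-04: φ = -53.55306°, λ = +113.31306°
MS-13: φ = -77.16917°, λ = +167.97667°
Δφ = -23.6161°,  Δλ = 54.6636°
a = sin²(Δφ/2) + cos φ₁ cos φ₂ sin²(Δλ/2) = 0.069687
c = 2·arcsin(√a) = 0.534299 rad = 30.6131°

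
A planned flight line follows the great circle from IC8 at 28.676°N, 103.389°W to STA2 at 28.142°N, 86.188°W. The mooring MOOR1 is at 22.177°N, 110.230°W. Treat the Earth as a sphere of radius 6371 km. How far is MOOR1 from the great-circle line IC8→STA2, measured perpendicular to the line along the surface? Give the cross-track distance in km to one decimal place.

675.9 km

δ₁₃ = central angle IC8→MOOR1 = 0.156431 rad  (haversine)
θ₁₃ = bearing IC8→MOOR1 = 225.073°,  θ₁₂ = bearing IC8→STA2 = 87.890°
dₓₜ = R·arcsin(sin δ₁₃ · sin(θ₁₃ − θ₁₂)) = 6371·arcsin(0.15579·sin(137.182°)) = 675.876 km
|dₓₜ| = 675.876 km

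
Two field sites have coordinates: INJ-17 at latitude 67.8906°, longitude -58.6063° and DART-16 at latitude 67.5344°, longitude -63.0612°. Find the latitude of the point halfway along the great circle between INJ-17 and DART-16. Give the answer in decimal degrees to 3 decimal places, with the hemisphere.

Bx = cos φ₂ cos Δλ = 0.380974,  By = cos φ₂ sin Δλ = -0.029682
φₘ = atan2(sin φ₁ + sin φ₂, √((cos φ₁ + Bx)² + By²)) = 67.72769°
λₘ = λ₁ + atan2(By, cos φ₁ + Bx) = -60.85065°

67.728°N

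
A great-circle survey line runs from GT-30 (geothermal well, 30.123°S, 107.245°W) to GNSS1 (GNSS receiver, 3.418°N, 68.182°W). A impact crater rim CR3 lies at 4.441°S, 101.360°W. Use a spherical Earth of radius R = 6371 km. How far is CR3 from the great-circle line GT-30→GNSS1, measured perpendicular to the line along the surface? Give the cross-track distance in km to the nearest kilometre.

δ₁₃ = central angle GT-30→CR3 = 0.458611 rad  (haversine)
θ₁₃ = bearing GT-30→CR3 = 13.351°,  θ₁₂ = bearing GT-30→GNSS1 = 54.995°
dₓₜ = R·arcsin(sin δ₁₃ · sin(θ₁₃ − θ₁₂)) = 6371·arcsin(0.44270·sin(-41.645°)) = -1902.366 km
|dₓₜ| = 1902.366 km

1902 km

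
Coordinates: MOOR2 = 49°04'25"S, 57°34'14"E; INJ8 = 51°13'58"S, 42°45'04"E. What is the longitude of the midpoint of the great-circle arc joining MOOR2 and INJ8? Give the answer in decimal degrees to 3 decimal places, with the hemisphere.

50.329°E

MOOR2: φ = -49.07361°, λ = +57.57056°
INJ8: φ = -51.23278°, λ = +42.75111°
Bx = cos φ₂ cos Δλ = 0.605330,  By = cos φ₂ sin Δλ = -0.160155
φₘ = atan2(sin φ₁ + sin φ₂, √((cos φ₁ + Bx)² + By²)) = -50.38925°
λₘ = λ₁ + atan2(By, cos φ₁ + Bx) = 50.32909°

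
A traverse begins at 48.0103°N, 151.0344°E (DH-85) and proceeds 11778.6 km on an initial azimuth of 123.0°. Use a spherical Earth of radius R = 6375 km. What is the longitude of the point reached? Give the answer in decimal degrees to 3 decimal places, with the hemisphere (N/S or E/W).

δ = d/R = 11778.6/6375 = 1.847624 rad
φ₂ = arcsin(sin φ₁ cos δ + cos φ₁ sin δ cos θ)
   = arcsin(0.74327·-0.27331 + 0.66900·0.96193·-0.54464) = -33.61625°
λ₂ = λ₁ + atan2(sin θ sin δ cos φ₁, cos δ − sin φ₁ sin φ₂) = -133.32715°

133.327°W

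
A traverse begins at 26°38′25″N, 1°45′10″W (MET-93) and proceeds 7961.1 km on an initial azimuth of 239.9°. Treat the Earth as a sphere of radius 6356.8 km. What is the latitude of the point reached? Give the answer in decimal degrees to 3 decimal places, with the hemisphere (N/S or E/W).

16.580°S

MET-93: φ = +26.64028°, λ = -1.75278°
δ = d/R = 7961.1/6356.8 = 1.252375 rad
φ₂ = arcsin(sin φ₁ cos δ + cos φ₁ sin δ cos θ)
   = arcsin(0.44839·0.31307 + 0.89384·0.94973·-0.50151) = -16.58039°
λ₂ = λ₁ + atan2(sin θ sin δ cos φ₁, cos δ − sin φ₁ sin φ₂) = -60.76840°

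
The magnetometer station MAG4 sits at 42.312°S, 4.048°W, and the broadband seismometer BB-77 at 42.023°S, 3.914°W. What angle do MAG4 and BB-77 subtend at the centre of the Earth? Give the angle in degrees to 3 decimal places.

0.306°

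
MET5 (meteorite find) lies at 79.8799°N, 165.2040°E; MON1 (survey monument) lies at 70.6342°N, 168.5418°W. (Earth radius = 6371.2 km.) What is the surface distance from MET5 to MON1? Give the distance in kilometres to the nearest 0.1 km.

1244.0 km

Δφ = -9.2457°,  Δλ = 26.2542°
a = sin²(Δφ/2) + cos φ₁ cos φ₂ sin²(Δλ/2) = 0.009501
c = 2·arcsin(√a) = 0.195257 rad = 11.1874°
d = R·c = 6371.2 × 0.195257 = 1244.0 km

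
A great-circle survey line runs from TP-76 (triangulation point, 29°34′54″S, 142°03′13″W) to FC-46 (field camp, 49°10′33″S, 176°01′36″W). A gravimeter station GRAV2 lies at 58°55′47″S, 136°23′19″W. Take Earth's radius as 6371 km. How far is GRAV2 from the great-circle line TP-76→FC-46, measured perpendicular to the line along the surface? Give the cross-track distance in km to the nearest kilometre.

2435 km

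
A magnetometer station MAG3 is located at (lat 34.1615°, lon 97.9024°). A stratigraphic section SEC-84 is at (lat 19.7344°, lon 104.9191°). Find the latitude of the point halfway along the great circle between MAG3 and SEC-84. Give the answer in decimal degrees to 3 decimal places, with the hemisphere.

Bx = cos φ₂ cos Δλ = 0.934218,  By = cos φ₂ sin Δλ = 0.114984
φₘ = atan2(sin φ₁ + sin φ₂, √((cos φ₁ + Bx)² + By²)) = 26.99121°
λₘ = λ₁ + atan2(By, cos φ₁ + Bx) = 101.63678°

26.991°N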